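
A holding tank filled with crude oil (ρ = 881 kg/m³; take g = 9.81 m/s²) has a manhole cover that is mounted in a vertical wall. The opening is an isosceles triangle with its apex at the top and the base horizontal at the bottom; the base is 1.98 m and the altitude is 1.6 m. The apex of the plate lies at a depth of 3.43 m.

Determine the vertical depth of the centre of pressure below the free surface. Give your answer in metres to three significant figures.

h_p = 4.53 m

γ = ρg = 881 × 9.81 / 1000 = 8.64261 kN/m³.
With the apex up, the centroid sits 2h/3 = 2 × 1.6/3 = 1.06667 m below the apex, so the centroid depth is h_c = 3.43 + 1.06667 = 4.49667 m.
A = ½ × 1.98 × 1.6 = 1.584 m².
Resultant F = γ·h_c·A = 8.64261 × 4.49667 × 1.584 = 61.5589 kN.
I_c = b·h³/36 = 1.98 × 1.6³/36 = 0.22528 m⁴.
Centre of pressure: y_p = y_c + I_c/(y_c·A) = 4.49667 + 0.22528/(4.49667 × 1.584) = 4.49667 + 0.0316283 = 4.5283 m along the plane.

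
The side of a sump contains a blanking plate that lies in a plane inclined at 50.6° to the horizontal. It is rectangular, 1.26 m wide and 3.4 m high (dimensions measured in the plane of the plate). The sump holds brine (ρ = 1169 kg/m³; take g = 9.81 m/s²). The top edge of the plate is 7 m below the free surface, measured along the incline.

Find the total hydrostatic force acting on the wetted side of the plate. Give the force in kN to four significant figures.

γ = ρg = 1169 × 9.81 / 1000 = 11.46789 kN/m³.
Let θ = 50.6° be the plate's angle to the horizontal; measure y along the incline from where the plane meets the free surface. Vertical depth h = y·sinθ with sinθ = 0.772734.
The centroid lies 3.4/2 = 1.7 m below the top edge, so y_c = 7 + 1.7 = 8.7 m and h_c = 8.7 × 0.772734 = 6.72279 m.
A = 1.26 × 3.4 = 4.284 m².
Resultant F = γ·h_c·A = 11.46789 × 6.72279 × 4.284 = 330.28 kN.

F ≈ 330.3 kN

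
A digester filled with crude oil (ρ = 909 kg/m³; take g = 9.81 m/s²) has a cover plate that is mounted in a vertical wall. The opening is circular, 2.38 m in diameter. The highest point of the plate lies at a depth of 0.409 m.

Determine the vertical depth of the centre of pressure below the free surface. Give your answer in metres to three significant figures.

h_p = 1.82 m

γ = ρg = 909 × 9.81 / 1000 = 8.91729 kN/m³.
The centroid is at the centre, 1.19 m below the top of the plate, so the centroid depth is h_c = 0.409 + 1.19 = 1.599 m.
A = π(1.19)² = 4.44881 m².
Resultant F = γ·h_c·A = 8.91729 × 1.599 × 4.44881 = 63.4345 kN.
I_c = πr⁴/4 = π × 1.19⁴/4 = 1.57499 m⁴.
Centre of pressure: y_p = y_c + I_c/(y_c·A) = 1.599 + 1.57499/(1.599 × 4.44881) = 1.599 + 0.221404 = 1.8204 m along the plane.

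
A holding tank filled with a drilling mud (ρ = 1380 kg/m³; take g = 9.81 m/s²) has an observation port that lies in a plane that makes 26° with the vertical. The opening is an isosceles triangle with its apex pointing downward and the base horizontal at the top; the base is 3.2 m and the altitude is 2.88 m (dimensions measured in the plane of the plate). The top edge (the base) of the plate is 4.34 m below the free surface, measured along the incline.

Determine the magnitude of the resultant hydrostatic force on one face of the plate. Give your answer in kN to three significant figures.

γ = ρg = 1380 × 9.81 / 1000 = 13.5378 kN/m³.
The plate makes 26° with the vertical, i.e. θ = 90° − 26° = 64° to the horizontal. Measuring y along the incline from the free-surface line, vertical depth h = y·sinθ with sinθ = 0.898794.
With the apex down, the centroid sits h/3 = 2.88/3 = 0.96 m below the base (the top edge), so y_c = 4.34 + 0.96 = 5.3 m and h_c = 5.3 × 0.898794 = 4.76361 m.
A = ½ × 3.2 × 2.88 = 4.608 m².
Resultant F = γ·h_c·A = 13.5378 × 4.76361 × 4.608 = 297.164 kN.

F ≈ 297 kN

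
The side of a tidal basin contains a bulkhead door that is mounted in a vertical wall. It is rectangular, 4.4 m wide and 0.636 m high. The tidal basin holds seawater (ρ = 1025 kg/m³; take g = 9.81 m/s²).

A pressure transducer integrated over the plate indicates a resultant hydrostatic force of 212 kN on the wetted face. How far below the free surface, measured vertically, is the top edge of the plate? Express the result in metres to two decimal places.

γ = ρg = 1025 × 9.81 / 1000 = 10.05525 kN/m³.
A = 4.4 × 0.636 = 2.7984 m².
From F = γ·h_c·A, the centroid depth is h_c = 212/(10.05525 × 2.7984) = 7.53413 m.
The centroid lies 0.636/2 = 0.318 m below the top edge, so the top edge sits at h_top = 7.53413 − 0.318 = 7.21613 m below the surface.

d_top ≈ 7.22 m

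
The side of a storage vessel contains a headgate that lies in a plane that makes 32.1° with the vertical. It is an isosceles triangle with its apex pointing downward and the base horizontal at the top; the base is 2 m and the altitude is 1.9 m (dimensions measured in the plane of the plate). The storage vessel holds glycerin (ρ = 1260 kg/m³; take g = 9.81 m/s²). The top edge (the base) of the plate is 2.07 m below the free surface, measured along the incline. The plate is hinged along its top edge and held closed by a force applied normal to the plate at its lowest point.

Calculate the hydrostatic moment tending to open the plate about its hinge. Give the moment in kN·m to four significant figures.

M ≈ 38.05 kN·m

γ = ρg = 1260 × 9.81 / 1000 = 12.3606 kN/m³.
The plate makes 32.1° with the vertical, i.e. θ = 90° − 32.1° = 57.9° to the horizontal. Measuring y along the incline from the free-surface line, vertical depth h = y·sinθ with sinθ = 0.847122.
With the apex down, the centroid sits h/3 = 1.9/3 = 0.633333 m below the base (the top edge), so y_c = 2.07 + 0.633333 = 2.70333 m and h_c = 2.70333 × 0.847122 = 2.29005 m.
A = ½ × 2 × 1.9 = 1.9 m².
Resultant F = γ·h_c·A = 12.3606 × 2.29005 × 1.9 = 53.7821 kN.
I_c = b·h³/36 = 2 × 1.9³/36 = 0.381056 m⁴.
Centre of pressure: y_p = y_c + I_c/(y_c·A) = 2.70333 + 0.381056/(2.70333 × 1.9) = 2.70333 + 0.0741884 = 2.77752 m along the plane.
The resultant acts 0.633333 + 0.0741884 = 0.707521 m (along the plate) below the hinge at the top edge, so the moment about the hinge is M = F × 0.707521 = 53.7821 × 0.707521 = 38.052 kN·m.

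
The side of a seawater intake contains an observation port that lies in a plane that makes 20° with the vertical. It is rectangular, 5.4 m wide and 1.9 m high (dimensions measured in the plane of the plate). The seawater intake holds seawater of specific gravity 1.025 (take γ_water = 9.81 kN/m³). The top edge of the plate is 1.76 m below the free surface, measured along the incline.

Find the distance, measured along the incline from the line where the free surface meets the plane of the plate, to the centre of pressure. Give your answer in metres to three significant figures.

y_p = 2.82 m

γ = 1.025 × 9.81 = 10.05525 kN/m³.
The plate makes 20° with the vertical, i.e. θ = 90° − 20° = 70° to the horizontal. Measuring y along the incline from the free-surface line, vertical depth h = y·sinθ with sinθ = 0.939693.
The centroid lies 1.9/2 = 0.95 m below the top edge, so y_c = 1.76 + 0.95 = 2.71 m and h_c = 2.71 × 0.939693 = 2.54657 m.
A = 5.4 × 1.9 = 10.26 m².
Resultant F = γ·h_c·A = 10.05525 × 2.54657 × 10.26 = 262.722 kN.
I_c = b·h³/12 = 5.4 × 1.9³/12 = 3.08655 m⁴.
Centre of pressure: y_p = y_c + I_c/(y_c·A) = 2.71 + 3.08655/(2.71 × 10.26) = 2.71 + 0.111009 = 2.82101 m along the plane.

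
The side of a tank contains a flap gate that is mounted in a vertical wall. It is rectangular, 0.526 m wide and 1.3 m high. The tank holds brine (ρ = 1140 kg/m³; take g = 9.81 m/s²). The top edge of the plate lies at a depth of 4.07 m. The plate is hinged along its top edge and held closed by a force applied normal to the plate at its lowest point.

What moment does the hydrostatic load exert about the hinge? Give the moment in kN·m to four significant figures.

γ = ρg = 1140 × 9.81 / 1000 = 11.1834 kN/m³.
The centroid lies 1.3/2 = 0.65 m below the top edge, so the centroid depth is h_c = 4.07 + 0.65 = 4.72 m.
A = 0.526 × 1.3 = 0.6838 m².
Resultant F = γ·h_c·A = 11.1834 × 4.72 × 0.6838 = 36.0948 kN.
I_c = b·h³/12 = 0.526 × 1.3³/12 = 0.0963018 m⁴.
Centre of pressure: y_p = y_c + I_c/(y_c·A) = 4.72 + 0.0963018/(4.72 × 0.6838) = 4.72 + 0.0298376 = 4.74984 m along the plane.
The resultant acts 0.65 + 0.0298376 = 0.679838 m (along the plate) below the hinge at the top edge, so the moment about the hinge is M = F × 0.679838 = 36.0948 × 0.679838 = 24.5386 kN·m.

M ≈ 24.54 kN·m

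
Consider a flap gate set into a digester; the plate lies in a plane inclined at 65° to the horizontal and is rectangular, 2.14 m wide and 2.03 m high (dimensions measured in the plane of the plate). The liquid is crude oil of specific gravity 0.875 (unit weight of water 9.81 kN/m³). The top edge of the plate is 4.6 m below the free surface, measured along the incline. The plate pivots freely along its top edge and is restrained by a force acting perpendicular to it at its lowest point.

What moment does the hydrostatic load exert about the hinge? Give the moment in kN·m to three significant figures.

γ = 0.875 × 9.81 = 8.58375 kN/m³.
Let θ = 65° be the plate's angle to the horizontal; measure y along the incline from where the plane meets the free surface. Vertical depth h = y·sinθ with sinθ = 0.906308.
The centroid lies 2.03/2 = 1.015 m below the top edge, so y_c = 4.6 + 1.015 = 5.615 m and h_c = 5.615 × 0.906308 = 5.08892 m.
A = 2.14 × 2.03 = 4.3442 m².
Resultant F = γ·h_c·A = 8.58375 × 5.08892 × 4.3442 = 189.763 kN.
I_c = b·h³/12 = 2.14 × 2.03³/12 = 1.49183 m⁴.
Centre of pressure: y_p = y_c + I_c/(y_c·A) = 5.615 + 1.49183/(5.615 × 4.3442) = 5.615 + 0.0611589 = 5.67616 m along the plane.
The resultant acts 1.015 + 0.0611589 = 1.07616 m (along the plate) below the hinge at the top edge, so the moment about the hinge is M = F × 1.07616 = 189.763 × 1.07616 = 204.215 kN·m.

M ≈ 204 kN·m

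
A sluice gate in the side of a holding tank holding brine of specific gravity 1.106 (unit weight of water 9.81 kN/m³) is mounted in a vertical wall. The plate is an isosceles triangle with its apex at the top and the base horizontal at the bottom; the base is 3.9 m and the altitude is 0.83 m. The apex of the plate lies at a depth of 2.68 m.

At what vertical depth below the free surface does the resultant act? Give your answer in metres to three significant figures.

γ = 1.106 × 9.81 = 10.84986 kN/m³.
With the apex up, the centroid sits 2h/3 = 2 × 0.83/3 = 0.553333 m below the apex, so the centroid depth is h_c = 2.68 + 0.553333 = 3.23333 m.
A = ½ × 3.9 × 0.83 = 1.6185 m².
Resultant F = γ·h_c·A = 10.84986 × 3.23333 × 1.6185 = 56.7789 kN.
I_c = b·h³/36 = 3.9 × 0.83³/36 = 0.0619436 m⁴.
Centre of pressure: y_p = y_c + I_c/(y_c·A) = 3.23333 + 0.0619436/(3.23333 × 1.6185) = 3.23333 + 0.0118368 = 3.24517 m along the plane.

h_p = 3.25 m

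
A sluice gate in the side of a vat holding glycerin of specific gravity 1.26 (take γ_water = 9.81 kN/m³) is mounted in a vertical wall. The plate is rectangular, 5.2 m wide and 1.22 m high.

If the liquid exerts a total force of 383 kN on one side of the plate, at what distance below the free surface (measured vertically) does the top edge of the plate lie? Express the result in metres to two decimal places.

d_top ≈ 4.27 m

γ = 1.26 × 9.81 = 12.3606 kN/m³.
A = 5.2 × 1.22 = 6.344 m².
From F = γ·h_c·A, the centroid depth is h_c = 383/(12.3606 × 6.344) = 4.88423 m.
The centroid lies 1.22/2 = 0.61 m below the top edge, so the top edge sits at h_top = 4.88423 − 0.61 = 4.27423 m below the surface.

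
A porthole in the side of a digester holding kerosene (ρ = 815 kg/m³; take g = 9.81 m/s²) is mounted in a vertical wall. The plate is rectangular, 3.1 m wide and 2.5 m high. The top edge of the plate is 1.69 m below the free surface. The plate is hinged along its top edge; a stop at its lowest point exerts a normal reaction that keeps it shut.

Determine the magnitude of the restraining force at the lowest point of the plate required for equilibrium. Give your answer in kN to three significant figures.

P ≈ 104 kN

γ = ρg = 815 × 9.81 / 1000 = 7.99515 kN/m³.
The centroid lies 2.5/2 = 1.25 m below the top edge, so the centroid depth is h_c = 1.69 + 1.25 = 2.94 m.
A = 3.1 × 2.5 = 7.75 m².
Resultant F = γ·h_c·A = 7.99515 × 2.94 × 7.75 = 182.169 kN.
I_c = b·h³/12 = 3.1 × 2.5³/12 = 4.03646 m⁴.
Centre of pressure: y_p = y_c + I_c/(y_c·A) = 2.94 + 4.03646/(2.94 × 7.75) = 2.94 + 0.177154 = 3.11715 m along the plane.
The resultant acts 1.25 + 0.177154 = 1.42715 m (along the plate) below the hinge at the top edge, so the moment about the hinge is M = F × 1.42715 = 182.169 × 1.42715 = 259.982 kN·m.
A normal force at the bottom, 2.5 m from the hinge, must supply this moment: P = 259.982/2.5 = 103.993 kN.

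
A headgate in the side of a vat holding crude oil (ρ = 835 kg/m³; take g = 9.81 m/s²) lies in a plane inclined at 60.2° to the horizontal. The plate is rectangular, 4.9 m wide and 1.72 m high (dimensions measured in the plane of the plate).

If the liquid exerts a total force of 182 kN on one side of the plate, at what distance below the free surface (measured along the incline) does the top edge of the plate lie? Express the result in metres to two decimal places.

y_top ≈ 2.18 m

γ = ρg = 835 × 9.81 / 1000 = 8.19135 kN/m³.
A = 4.9 × 1.72 = 8.428 m².
From F = γ·h_c·A, the centroid depth is h_c = 182/(8.19135 × 8.428) = 2.63628 m.
Let θ = 60.2° be the plate's angle to the horizontal; measure y along the incline from where the plane meets the free surface. Vertical depth h = y·sinθ with sinθ = 0.867765.
Along the incline, y_c = h_c/sinθ = 2.63628/0.867765 = 3.03801 m.
The centroid lies 1.72/2 = 0.86 m below the top edge, so the top edge sits at y_top = 3.03801 − 0.86 = 2.17801 m along the incline.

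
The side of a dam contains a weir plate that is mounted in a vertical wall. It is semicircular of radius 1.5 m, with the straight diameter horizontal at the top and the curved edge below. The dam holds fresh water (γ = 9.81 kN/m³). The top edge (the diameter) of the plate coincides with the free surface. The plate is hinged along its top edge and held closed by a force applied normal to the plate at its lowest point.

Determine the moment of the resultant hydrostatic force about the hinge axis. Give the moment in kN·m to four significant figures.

γ = 9.81 kN/m³.
The centroid of a semicircle lies 4r/(3π) = 0.63662 m from the diameter, here below the top edge, so the centroid depth is h_c = 0.63662 m.
A = πr²/2 = π × 1.5²/2 = 3.53429 m².
Resultant F = γ·h_c·A = 9.81 × 0.63662 × 3.53429 = 22.0725 kN.
I_c = (π/8 − 8/(9π))·r⁴ = 0.109757 × 1.5⁴ = 0.555645 m⁴.
Centre of pressure: y_p = y_c + I_c/(y_c·A) = 0.63662 + 0.555645/(0.63662 × 3.53429) = 0.63662 + 0.246953 = 0.883573 m along the plane.
The resultant acts 0.63662 + 0.246953 = 0.883573 m (along the plate) below the hinge at the top edge, so the moment about the hinge is M = F × 0.883573 = 22.0725 × 0.883573 = 19.5027 kN·m.

M ≈ 19.50 kN·m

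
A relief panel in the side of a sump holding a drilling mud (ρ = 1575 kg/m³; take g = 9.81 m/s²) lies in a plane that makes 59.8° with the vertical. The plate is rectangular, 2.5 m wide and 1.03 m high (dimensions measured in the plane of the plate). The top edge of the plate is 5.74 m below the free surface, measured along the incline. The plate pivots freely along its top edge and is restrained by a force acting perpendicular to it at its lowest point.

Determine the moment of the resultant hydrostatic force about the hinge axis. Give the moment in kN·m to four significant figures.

M ≈ 66.24 kN·m

γ = ρg = 1575 × 9.81 / 1000 = 15.45075 kN/m³.
The plate makes 59.8° with the vertical, i.e. θ = 90° − 59.8° = 30.2° to the horizontal. Measuring y along the incline from the free-surface line, vertical depth h = y·sinθ with sinθ = 0.503020.
The centroid lies 1.03/2 = 0.515 m below the top edge, so y_c = 5.74 + 0.515 = 6.255 m and h_c = 6.255 × 0.503020 = 3.14639 m.
A = 2.5 × 1.03 = 2.575 m².
Resultant F = γ·h_c·A = 15.45075 × 3.14639 × 2.575 = 125.181 kN.
I_c = b·h³/12 = 2.5 × 1.03³/12 = 0.227651 m⁴.
Centre of pressure: y_p = y_c + I_c/(y_c·A) = 6.255 + 0.227651/(6.255 × 2.575) = 6.255 + 0.014134 = 6.26913 m along the plane.
The resultant acts 0.515 + 0.014134 = 0.529134 m (along the plate) below the hinge at the top edge, so the moment about the hinge is M = F × 0.529134 = 125.181 × 0.529134 = 66.2375 kN·m.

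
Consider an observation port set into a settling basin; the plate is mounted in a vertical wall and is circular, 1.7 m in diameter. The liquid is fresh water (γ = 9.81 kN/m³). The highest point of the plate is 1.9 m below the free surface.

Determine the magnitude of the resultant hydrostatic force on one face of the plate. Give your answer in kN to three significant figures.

F ≈ 61.2 kN

γ = 9.81 kN/m³.
The centroid is at the centre, 0.85 m below the top of the plate, so the centroid depth is h_c = 1.9 + 0.85 = 2.75 m.
A = π(0.85)² = 2.2698 m².
Resultant F = γ·h_c·A = 9.81 × 2.75 × 2.2698 = 61.2335 kN.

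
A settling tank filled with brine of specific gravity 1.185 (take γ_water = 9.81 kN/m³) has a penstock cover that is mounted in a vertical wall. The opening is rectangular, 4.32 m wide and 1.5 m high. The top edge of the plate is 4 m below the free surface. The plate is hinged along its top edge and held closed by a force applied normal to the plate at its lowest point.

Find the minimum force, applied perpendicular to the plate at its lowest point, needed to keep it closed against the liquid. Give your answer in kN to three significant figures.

P ≈ 188 kN

γ = 1.185 × 9.81 = 11.62485 kN/m³.
The centroid lies 1.5/2 = 0.75 m below the top edge, so the centroid depth is h_c = 4 + 0.75 = 4.75 m.
A = 4.32 × 1.5 = 6.48 m².
Resultant F = γ·h_c·A = 11.62485 × 4.75 × 6.48 = 357.813 kN.
I_c = b·h³/12 = 4.32 × 1.5³/12 = 1.215 m⁴.
Centre of pressure: y_p = y_c + I_c/(y_c·A) = 4.75 + 1.215/(4.75 × 6.48) = 4.75 + 0.0394737 = 4.78947 m along the plane.
The resultant acts 0.75 + 0.0394737 = 0.789474 m (along the plate) below the hinge at the top edge, so the moment about the hinge is M = F × 0.789474 = 357.813 × 0.789474 = 282.484 kN·m.
A normal force at the bottom, 1.5 m from the hinge, must supply this moment: P = 282.484/1.5 = 188.323 kN.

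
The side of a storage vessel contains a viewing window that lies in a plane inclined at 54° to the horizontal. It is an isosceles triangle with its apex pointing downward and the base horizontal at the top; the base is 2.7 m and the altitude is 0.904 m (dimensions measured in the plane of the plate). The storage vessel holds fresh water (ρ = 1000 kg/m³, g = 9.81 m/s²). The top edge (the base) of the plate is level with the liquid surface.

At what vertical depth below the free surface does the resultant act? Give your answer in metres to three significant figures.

h_p = 0.366 m

γ = ρg = 1000 × 9.81 = 9810 N/m³ = 9.81 kN/m³.
Let θ = 54° be the plate's angle to the horizontal; measure y along the incline from where the plane meets the free surface. Vertical depth h = y·sinθ with sinθ = 0.809017.
With the apex down, the centroid sits h/3 = 0.904/3 = 0.301333 m below the base (the top edge), so y_c = 0.301333 m and h_c = 0.301333 × 0.809017 = 0.243784 m.
A = ½ × 2.7 × 0.904 = 1.2204 m².
Resultant F = γ·h_c·A = 9.81 × 0.243784 × 1.2204 = 2.91861 kN.
I_c = b·h³/36 = 2.7 × 0.904³/36 = 0.0554072 m⁴.
Centre of pressure: y_p = y_c + I_c/(y_c·A) = 0.301333 + 0.0554072/(0.301333 × 1.2204) = 0.301333 + 0.150667 = 0.452 m along the plane.
Vertically, h_p = y_p·sinθ = 0.452 × 0.809017 = 0.365676 m.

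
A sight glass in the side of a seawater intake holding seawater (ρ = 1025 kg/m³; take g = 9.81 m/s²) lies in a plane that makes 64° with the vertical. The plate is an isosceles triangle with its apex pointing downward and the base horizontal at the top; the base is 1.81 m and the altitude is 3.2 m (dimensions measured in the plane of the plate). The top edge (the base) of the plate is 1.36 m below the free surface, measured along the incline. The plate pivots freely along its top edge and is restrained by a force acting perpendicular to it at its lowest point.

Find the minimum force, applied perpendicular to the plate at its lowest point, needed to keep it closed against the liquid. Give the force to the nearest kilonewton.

P ≈ 13 kN

γ = ρg = 1025 × 9.81 / 1000 = 10.05525 kN/m³.
The plate makes 64° with the vertical, i.e. θ = 90° − 64° = 26° to the horizontal. Measuring y along the incline from the free-surface line, vertical depth h = y·sinθ with sinθ = 0.438371.
With the apex down, the centroid sits h/3 = 3.2/3 = 1.06667 m below the base (the top edge), so y_c = 1.36 + 1.06667 = 2.42667 m and h_c = 2.42667 × 0.438371 = 1.06378 m.
A = ½ × 1.81 × 3.2 = 2.896 m².
Resultant F = γ·h_c·A = 10.05525 × 1.06378 × 2.896 = 30.9773 kN.
I_c = b·h³/36 = 1.81 × 3.2³/36 = 1.6475 m⁴.
Centre of pressure: y_p = y_c + I_c/(y_c·A) = 2.42667 + 1.6475/(2.42667 × 2.896) = 2.42667 + 0.234432 = 2.6611 m along the plane.
The resultant acts 1.06667 + 0.234432 = 1.3011 m (along the plate) below the hinge at the top edge, so the moment about the hinge is M = F × 1.3011 = 30.9773 × 1.3011 = 40.3046 kN·m.
A normal force at the bottom, 3.2 m from the hinge, must supply this moment: P = 40.3046/3.2 = 12.5952 kN.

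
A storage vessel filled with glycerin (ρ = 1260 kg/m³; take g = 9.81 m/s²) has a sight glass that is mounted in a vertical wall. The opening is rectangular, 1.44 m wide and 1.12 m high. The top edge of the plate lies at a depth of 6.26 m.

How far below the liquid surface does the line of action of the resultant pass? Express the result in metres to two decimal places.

γ = ρg = 1260 × 9.81 / 1000 = 12.3606 kN/m³.
The centroid lies 1.12/2 = 0.56 m below the top edge, so the centroid depth is h_c = 6.26 + 0.56 = 6.82 m.
A = 1.44 × 1.12 = 1.6128 m².
Resultant F = γ·h_c·A = 12.3606 × 6.82 × 1.6128 = 135.958 kN.
I_c = b·h³/12 = 1.44 × 1.12³/12 = 0.168591 m⁴.
Centre of pressure: y_p = y_c + I_c/(y_c·A) = 6.82 + 0.168591/(6.82 × 1.6128) = 6.82 + 0.0153274 = 6.83533 m along the plane.

h_p = 6.84 m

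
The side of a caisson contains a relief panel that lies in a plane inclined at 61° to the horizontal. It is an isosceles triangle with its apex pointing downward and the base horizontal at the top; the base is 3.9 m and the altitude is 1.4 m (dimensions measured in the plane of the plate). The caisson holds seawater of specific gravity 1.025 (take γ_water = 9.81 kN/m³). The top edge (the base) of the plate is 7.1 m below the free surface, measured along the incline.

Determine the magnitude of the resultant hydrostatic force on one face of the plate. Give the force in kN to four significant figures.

F ≈ 181.7 kN

γ = 1.025 × 9.81 = 10.05525 kN/m³.
Let θ = 61° be the plate's angle to the horizontal; measure y along the incline from where the plane meets the free surface. Vertical depth h = y·sinθ with sinθ = 0.874620.
With the apex down, the centroid sits h/3 = 1.4/3 = 0.466667 m below the base (the top edge), so y_c = 7.1 + 0.466667 = 7.56667 m and h_c = 7.56667 × 0.874620 = 6.61796 m.
A = ½ × 3.9 × 1.4 = 2.73 m².
Resultant F = γ·h_c·A = 10.05525 × 6.61796 × 2.73 = 181.669 kN.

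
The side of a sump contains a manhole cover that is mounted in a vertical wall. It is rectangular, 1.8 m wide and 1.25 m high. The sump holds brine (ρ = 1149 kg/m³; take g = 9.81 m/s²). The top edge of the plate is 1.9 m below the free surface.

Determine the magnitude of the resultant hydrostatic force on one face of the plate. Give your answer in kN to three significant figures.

γ = ρg = 1149 × 9.81 / 1000 = 11.27169 kN/m³.
The centroid lies 1.25/2 = 0.625 m below the top edge, so the centroid depth is h_c = 1.9 + 0.625 = 2.525 m.
A = 1.8 × 1.25 = 2.25 m².
Resultant F = γ·h_c·A = 11.27169 × 2.525 × 2.25 = 64.0373 kN.

F ≈ 64.0 kN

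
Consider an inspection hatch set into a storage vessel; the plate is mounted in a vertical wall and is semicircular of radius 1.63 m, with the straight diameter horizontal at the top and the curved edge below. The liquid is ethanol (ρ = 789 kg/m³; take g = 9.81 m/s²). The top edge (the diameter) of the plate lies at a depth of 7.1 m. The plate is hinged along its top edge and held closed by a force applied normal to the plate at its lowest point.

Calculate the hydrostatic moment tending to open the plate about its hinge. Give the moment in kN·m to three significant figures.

γ = ρg = 789 × 9.81 / 1000 = 7.74009 kN/m³.
The centroid of a semicircle lies 4r/(3π) = 0.691793 m from the diameter, here below the top edge, so the centroid depth is h_c = 7.1 + 0.691793 = 7.79179 m.
A = πr²/2 = π × 1.63²/2 = 4.17345 m².
Resultant F = γ·h_c·A = 7.74009 × 7.79179 × 4.17345 = 251.697 kN.
I_c = (π/8 − 8/(9π))·r⁴ = 0.109757 × 1.63⁴ = 0.774788 m⁴.
Centre of pressure: y_p = y_c + I_c/(y_c·A) = 7.79179 + 0.774788/(7.79179 × 4.17345) = 7.79179 + 0.023826 = 7.81562 m along the plane.
The resultant acts 0.691793 + 0.023826 = 0.715619 m (along the plate) below the hinge at the top edge, so the moment about the hinge is M = F × 0.715619 = 251.697 × 0.715619 = 180.119 kN·m.

M ≈ 180 kN·m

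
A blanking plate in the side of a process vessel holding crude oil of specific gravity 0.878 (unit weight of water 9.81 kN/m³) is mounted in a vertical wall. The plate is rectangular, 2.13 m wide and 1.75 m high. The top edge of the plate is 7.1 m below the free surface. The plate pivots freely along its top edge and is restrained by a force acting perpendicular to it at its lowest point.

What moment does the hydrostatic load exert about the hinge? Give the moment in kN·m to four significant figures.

M ≈ 232.2 kN·m

γ = 0.878 × 9.81 = 8.61318 kN/m³.
The centroid lies 1.75/2 = 0.875 m below the top edge, so the centroid depth is h_c = 7.1 + 0.875 = 7.975 m.
A = 2.13 × 1.75 = 3.7275 m².
Resultant F = γ·h_c·A = 8.61318 × 7.975 × 3.7275 = 256.042 kN.
I_c = b·h³/12 = 2.13 × 1.75³/12 = 0.951289 m⁴.
Centre of pressure: y_p = y_c + I_c/(y_c·A) = 7.975 + 0.951289/(7.975 × 3.7275) = 7.975 + 0.032001 = 8.007 m along the plane.
The resultant acts 0.875 + 0.032001 = 0.907001 m (along the plate) below the hinge at the top edge, so the moment about the hinge is M = F × 0.907001 = 256.042 × 0.907001 = 232.23 kN·m.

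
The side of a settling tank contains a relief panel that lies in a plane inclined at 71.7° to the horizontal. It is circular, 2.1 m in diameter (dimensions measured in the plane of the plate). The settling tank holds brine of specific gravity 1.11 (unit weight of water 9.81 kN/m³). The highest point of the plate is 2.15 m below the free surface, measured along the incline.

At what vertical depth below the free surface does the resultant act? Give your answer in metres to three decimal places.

h_p = 3.120 m

γ = 1.11 × 9.81 = 10.8891 kN/m³.
Let θ = 71.7° be the plate's angle to the horizontal; measure y along the incline from where the plane meets the free surface. Vertical depth h = y·sinθ with sinθ = 0.949425.
The centroid is at the centre, 1.05 m below the top of the plate, so y_c = 2.15 + 1.05 = 3.2 m and h_c = 3.2 × 0.949425 = 3.03816 m.
A = π(1.05)² = 3.46361 m².
Resultant F = γ·h_c·A = 10.8891 × 3.03816 × 3.46361 = 114.586 kN.
I_c = πr⁴/4 = π × 1.05⁴/4 = 0.954656 m⁴.
Centre of pressure: y_p = y_c + I_c/(y_c·A) = 3.2 + 0.954656/(3.2 × 3.46361) = 3.2 + 0.0861327 = 3.28613 m along the plane.
Vertically, h_p = y_p·sinθ = 3.28613 × 0.949425 = 3.11993 m.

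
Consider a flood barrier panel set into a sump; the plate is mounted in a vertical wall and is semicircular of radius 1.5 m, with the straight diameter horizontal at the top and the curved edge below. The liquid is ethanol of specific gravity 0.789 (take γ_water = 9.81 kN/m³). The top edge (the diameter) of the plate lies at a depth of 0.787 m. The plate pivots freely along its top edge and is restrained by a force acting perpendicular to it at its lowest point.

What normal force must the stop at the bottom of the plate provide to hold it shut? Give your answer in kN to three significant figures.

P ≈ 19.4 kN

γ = 0.789 × 9.81 = 7.74009 kN/m³.
The centroid of a semicircle lies 4r/(3π) = 0.63662 m from the diameter, here below the top edge, so the centroid depth is h_c = 0.787 + 0.63662 = 1.42362 m.
A = πr²/2 = π × 1.5²/2 = 3.53429 m².
Resultant F = γ·h_c·A = 7.74009 × 1.42362 × 3.53429 = 38.9442 kN.
I_c = (π/8 − 8/(9π))·r⁴ = 0.109757 × 1.5⁴ = 0.555645 m⁴.
Centre of pressure: y_p = y_c + I_c/(y_c·A) = 1.42362 + 0.555645/(1.42362 × 3.53429) = 1.42362 + 0.110434 = 1.53405 m along the plane.
The resultant acts 0.63662 + 0.110434 = 0.747054 m (along the plate) below the hinge at the top edge, so the moment about the hinge is M = F × 0.747054 = 38.9442 × 0.747054 = 29.0934 kN·m.
A normal force at the bottom, 1.5 m from the hinge, must supply this moment: P = 29.0934/1.5 = 19.3956 kN.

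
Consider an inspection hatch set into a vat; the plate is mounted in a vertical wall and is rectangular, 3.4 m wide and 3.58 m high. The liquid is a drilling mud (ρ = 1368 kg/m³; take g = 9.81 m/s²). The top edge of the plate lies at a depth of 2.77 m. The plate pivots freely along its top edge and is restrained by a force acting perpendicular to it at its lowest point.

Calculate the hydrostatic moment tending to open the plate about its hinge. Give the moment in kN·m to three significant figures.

M ≈ 1510 kN·m

γ = ρg = 1368 × 9.81 / 1000 = 13.42008 kN/m³.
The centroid lies 3.58/2 = 1.79 m below the top edge, so the centroid depth is h_c = 2.77 + 1.79 = 4.56 m.
A = 3.4 × 3.58 = 12.172 m².
Resultant F = γ·h_c·A = 13.42008 × 4.56 × 12.172 = 744.872 kN.
I_c = b·h³/12 = 3.4 × 3.58³/12 = 13.0001 m⁴.
Centre of pressure: y_p = y_c + I_c/(y_c·A) = 4.56 + 13.0001/(4.56 × 12.172) = 4.56 + 0.234218 = 4.79422 m along the plane.
The resultant acts 1.79 + 0.234218 = 2.02422 m (along the plate) below the hinge at the top edge, so the moment about the hinge is M = F × 2.02422 = 744.872 × 2.02422 = 1507.78 kN·m.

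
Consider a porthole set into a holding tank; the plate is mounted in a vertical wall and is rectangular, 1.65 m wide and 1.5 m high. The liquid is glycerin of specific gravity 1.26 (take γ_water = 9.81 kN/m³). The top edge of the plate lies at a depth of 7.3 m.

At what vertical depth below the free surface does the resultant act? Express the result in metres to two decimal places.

h_p = 8.07 m

γ = 1.26 × 9.81 = 12.3606 kN/m³.
The centroid lies 1.5/2 = 0.75 m below the top edge, so the centroid depth is h_c = 7.3 + 0.75 = 8.05 m.
A = 1.65 × 1.5 = 2.475 m².
Resultant F = γ·h_c·A = 12.3606 × 8.05 × 2.475 = 246.27 kN.
I_c = b·h³/12 = 1.65 × 1.5³/12 = 0.464062 m⁴.
Centre of pressure: y_p = y_c + I_c/(y_c·A) = 8.05 + 0.464062/(8.05 × 2.475) = 8.05 + 0.0232919 = 8.07329 m along the plane.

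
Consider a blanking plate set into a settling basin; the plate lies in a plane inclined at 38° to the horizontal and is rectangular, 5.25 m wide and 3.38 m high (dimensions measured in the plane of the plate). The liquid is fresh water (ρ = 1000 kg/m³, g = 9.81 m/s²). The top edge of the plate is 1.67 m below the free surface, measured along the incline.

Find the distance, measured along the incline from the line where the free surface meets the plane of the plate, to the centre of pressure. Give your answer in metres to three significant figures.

γ = ρg = 1000 × 9.81 = 9810 N/m³ = 9.81 kN/m³.
Let θ = 38° be the plate's angle to the horizontal; measure y along the incline from where the plane meets the free surface. Vertical depth h = y·sinθ with sinθ = 0.615661.
The centroid lies 3.38/2 = 1.69 m below the top edge, so y_c = 1.67 + 1.69 = 3.36 m and h_c = 3.36 × 0.615661 = 2.06862 m.
A = 5.25 × 3.38 = 17.745 m².
Resultant F = γ·h_c·A = 9.81 × 2.06862 × 17.745 = 360.102 kN.
I_c = b·h³/12 = 5.25 × 3.38³/12 = 16.8938 m⁴.
Centre of pressure: y_p = y_c + I_c/(y_c·A) = 3.36 + 16.8938/(3.36 × 17.745) = 3.36 + 0.283343 = 3.64334 m along the plane.

y_p = 3.64 m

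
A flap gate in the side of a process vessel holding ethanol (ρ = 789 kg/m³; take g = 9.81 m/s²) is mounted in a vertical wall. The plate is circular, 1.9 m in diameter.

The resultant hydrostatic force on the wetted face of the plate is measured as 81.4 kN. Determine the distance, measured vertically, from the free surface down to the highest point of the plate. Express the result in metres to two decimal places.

d_top ≈ 2.76 m

γ = ρg = 789 × 9.81 / 1000 = 7.74009 kN/m³.
A = π(0.95)² = 2.83529 m².
From F = γ·h_c·A, the centroid depth is h_c = 81.4/(7.74009 × 2.83529) = 3.70921 m.
The centroid is at the centre, 0.95 m below the top of the plate, so the highest point sits at h_top = 3.70921 − 0.95 = 2.75921 m below the surface.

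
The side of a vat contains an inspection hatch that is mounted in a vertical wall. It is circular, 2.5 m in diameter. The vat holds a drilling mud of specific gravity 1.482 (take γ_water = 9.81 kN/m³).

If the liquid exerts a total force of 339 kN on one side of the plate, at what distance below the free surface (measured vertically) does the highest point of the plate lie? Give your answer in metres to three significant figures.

γ = 1.482 × 9.81 = 14.53842 kN/m³.
A = π(1.25)² = 4.90874 m².
From F = γ·h_c·A, the centroid depth is h_c = 339/(14.53842 × 4.90874) = 4.75021 m.
The centroid is at the centre, 1.25 m below the top of the plate, so the highest point sits at h_top = 4.75021 − 1.25 = 3.50021 m below the surface.

d_top ≈ 3.50 m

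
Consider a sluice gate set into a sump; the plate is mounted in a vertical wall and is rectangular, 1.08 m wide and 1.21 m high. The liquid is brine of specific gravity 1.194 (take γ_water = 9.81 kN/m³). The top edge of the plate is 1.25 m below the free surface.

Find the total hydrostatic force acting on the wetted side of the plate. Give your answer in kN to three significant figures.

F ≈ 28.4 kN

γ = 1.194 × 9.81 = 11.71314 kN/m³.
The centroid lies 1.21/2 = 0.605 m below the top edge, so the centroid depth is h_c = 1.25 + 0.605 = 1.855 m.
A = 1.08 × 1.21 = 1.3068 m².
Resultant F = γ·h_c·A = 11.71314 × 1.855 × 1.3068 = 28.394 kN.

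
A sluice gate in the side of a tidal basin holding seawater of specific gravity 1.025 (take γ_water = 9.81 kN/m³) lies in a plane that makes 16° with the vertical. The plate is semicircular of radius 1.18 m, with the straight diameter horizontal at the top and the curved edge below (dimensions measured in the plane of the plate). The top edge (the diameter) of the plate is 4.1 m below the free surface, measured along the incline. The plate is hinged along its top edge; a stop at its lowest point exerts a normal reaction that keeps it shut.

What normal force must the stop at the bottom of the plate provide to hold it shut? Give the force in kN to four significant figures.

P ≈ 43.02 kN

γ = 1.025 × 9.81 = 10.05525 kN/m³.
The plate makes 16° with the vertical, i.e. θ = 90° − 16° = 74° to the horizontal. Measuring y along the incline from the free-surface line, vertical depth h = y·sinθ with sinθ = 0.961262.
The centroid of a semicircle lies 4r/(3π) = 0.500808 m from the diameter, here below the top edge, so y_c = 4.1 + 0.500808 = 4.60081 m and h_c = 4.60081 × 0.961262 = 4.42258 m.
A = πr²/2 = π × 1.18²/2 = 2.18718 m².
Resultant F = γ·h_c·A = 10.05525 × 4.42258 × 2.18718 = 97.2642 kN.
I_c = (π/8 − 8/(9π))·r⁴ = 0.109757 × 1.18⁴ = 0.212794 m⁴.
Centre of pressure: y_p = y_c + I_c/(y_c·A) = 4.60081 + 0.212794/(4.60081 × 2.18718) = 4.60081 + 0.0211466 = 4.62196 m along the plane.
The resultant acts 0.500808 + 0.0211466 = 0.521955 m (along the plate) below the hinge at the top edge, so the moment about the hinge is M = F × 0.521955 = 97.2642 × 0.521955 = 50.7675 kN·m.
A normal force at the bottom, 1.18 m from the hinge, must supply this moment: P = 50.7675/1.18 = 43.0233 kN.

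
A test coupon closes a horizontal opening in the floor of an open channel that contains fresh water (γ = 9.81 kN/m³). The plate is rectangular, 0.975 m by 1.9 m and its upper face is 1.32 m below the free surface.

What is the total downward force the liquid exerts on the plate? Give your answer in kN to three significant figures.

F ≈ 24.0 kN

γ = 9.81 kN/m³.
The plate is horizontal, so pressure is uniform at p = γ·h = 9.81 × 1.32 = 12.9492 kN/m².
A = 0.975 × 1.9 = 1.8525 m².
F = p·A = 12.9492 × 1.8525 = 23.9884 kN.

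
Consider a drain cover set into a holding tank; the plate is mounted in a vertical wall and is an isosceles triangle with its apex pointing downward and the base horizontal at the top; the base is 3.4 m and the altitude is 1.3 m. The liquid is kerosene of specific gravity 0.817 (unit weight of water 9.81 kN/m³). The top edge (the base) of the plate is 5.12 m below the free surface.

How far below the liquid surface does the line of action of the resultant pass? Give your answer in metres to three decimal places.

h_p = 5.570 m

γ = 0.817 × 9.81 = 8.01477 kN/m³.
With the apex down, the centroid sits h/3 = 1.3/3 = 0.433333 m below the base (the top edge), so the centroid depth is h_c = 5.12 + 0.433333 = 5.55333 m.
A = ½ × 3.4 × 1.3 = 2.21 m².
Resultant F = γ·h_c·A = 8.01477 × 5.55333 × 2.21 = 98.3641 kN.
I_c = b·h³/36 = 3.4 × 1.3³/36 = 0.207494 m⁴.
Centre of pressure: y_p = y_c + I_c/(y_c·A) = 5.55333 + 0.207494/(5.55333 × 2.21) = 5.55333 + 0.0169067 = 5.57024 m along the plane.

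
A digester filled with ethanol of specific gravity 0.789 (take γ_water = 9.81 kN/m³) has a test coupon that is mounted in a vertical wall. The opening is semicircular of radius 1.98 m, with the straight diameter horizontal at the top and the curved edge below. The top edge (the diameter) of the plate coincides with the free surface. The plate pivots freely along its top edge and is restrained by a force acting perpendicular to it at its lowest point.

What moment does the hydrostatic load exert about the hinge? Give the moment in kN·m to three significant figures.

M ≈ 46.7 kN·m

γ = 0.789 × 9.81 = 7.74009 kN/m³.
The centroid of a semicircle lies 4r/(3π) = 0.840338 m from the diameter, here below the top edge, so the centroid depth is h_c = 0.840338 m.
A = πr²/2 = π × 1.98²/2 = 6.15815 m².
Resultant F = γ·h_c·A = 7.74009 × 0.840338 × 6.15815 = 40.0544 kN.
I_c = (π/8 − 8/(9π))·r⁴ = 0.109757 × 1.98⁴ = 1.68691 m⁴.
Centre of pressure: y_p = y_c + I_c/(y_c·A) = 0.840338 + 1.68691/(0.840338 × 6.15815) = 0.840338 + 0.325978 = 1.16632 m along the plane.
The resultant acts 0.840338 + 0.325978 = 1.16632 m (along the plate) below the hinge at the top edge, so the moment about the hinge is M = F × 1.16632 = 40.0544 × 1.16632 = 46.7162 kN·m.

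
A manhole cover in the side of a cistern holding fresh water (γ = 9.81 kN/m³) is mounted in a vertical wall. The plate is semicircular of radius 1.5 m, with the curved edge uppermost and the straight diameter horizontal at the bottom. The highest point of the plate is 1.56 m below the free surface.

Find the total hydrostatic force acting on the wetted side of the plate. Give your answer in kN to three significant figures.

γ = 9.81 kN/m³.
The centroid lies 4r/(3π) = 0.63662 m above the diameter, so r − 4r/(3π) = 1.5 − 0.63662 = 0.86338 m below the topmost point, so the centroid depth is h_c = 1.56 + 0.86338 = 2.42338 m.
A = πr²/2 = π × 1.5²/2 = 3.53429 m².
Resultant F = γ·h_c·A = 9.81 × 2.42338 × 3.53429 = 84.0219 kN.

F ≈ 84.0 kN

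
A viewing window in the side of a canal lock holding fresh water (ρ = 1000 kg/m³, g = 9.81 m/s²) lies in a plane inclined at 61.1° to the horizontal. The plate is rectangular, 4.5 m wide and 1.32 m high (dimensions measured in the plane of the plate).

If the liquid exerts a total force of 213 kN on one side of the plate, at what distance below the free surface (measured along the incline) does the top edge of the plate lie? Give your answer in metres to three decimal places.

γ = ρg = 1000 × 9.81 = 9810 N/m³ = 9.81 kN/m³.
A = 4.5 × 1.32 = 5.94 m².
From F = γ·h_c·A, the centroid depth is h_c = 213/(9.81 × 5.94) = 3.65531 m.
Let θ = 61.1° be the plate's angle to the horizontal; measure y along the incline from where the plane meets the free surface. Vertical depth h = y·sinθ with sinθ = 0.875465.
Along the incline, y_c = h_c/sinθ = 3.65531/0.875465 = 4.17528 m.
The centroid lies 1.32/2 = 0.66 m below the top edge, so the top edge sits at y_top = 4.17528 − 0.66 = 3.51528 m along the incline.

y_top ≈ 3.515 m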